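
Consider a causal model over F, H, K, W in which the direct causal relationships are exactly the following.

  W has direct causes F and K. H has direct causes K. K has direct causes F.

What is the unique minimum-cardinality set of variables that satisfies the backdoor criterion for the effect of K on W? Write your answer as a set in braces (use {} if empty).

{F}

Variables eligible for adjustment (non-descendants of K, excluding K and W): {F}.
Backdoor paths from K to W:
  P1: K <- F -> W
The empty set is not sufficient: P1 (K <- F -> W) has no collider blocking it and no conditioned non-collider, so it is open.
Try {F}:
  P1: blocked at fork node F ∈ conditioning set.
{F} contains no descendant of K and blocks every backdoor path.
{F} is the unique smallest valid adjustment set.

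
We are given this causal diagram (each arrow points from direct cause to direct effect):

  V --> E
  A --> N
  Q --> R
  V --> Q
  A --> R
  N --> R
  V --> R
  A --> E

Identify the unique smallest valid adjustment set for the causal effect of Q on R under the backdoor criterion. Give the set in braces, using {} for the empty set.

{V}

Variables eligible for adjustment (non-descendants of Q, excluding Q and R): {A, E, N, V}.
Backdoor paths from Q to R:
  P1: Q <- V -> E <- A -> N -> R
  P2: Q <- V -> E <- A -> R
  P3: Q <- V -> R
The empty set is not sufficient: P3 (Q <- V -> R) has no collider blocking it and no conditioned non-collider, so it is open.
Try {V}:
  P1: blocked at fork node V ∈ conditioning set.
  P2: blocked at fork node V ∈ conditioning set.
  P3: blocked at fork node V ∈ conditioning set.
{V} contains no descendant of Q and blocks every backdoor path.
No other singleton works — e.g. {A} leaves P3 open — so {V} is the unique smallest valid adjustment set.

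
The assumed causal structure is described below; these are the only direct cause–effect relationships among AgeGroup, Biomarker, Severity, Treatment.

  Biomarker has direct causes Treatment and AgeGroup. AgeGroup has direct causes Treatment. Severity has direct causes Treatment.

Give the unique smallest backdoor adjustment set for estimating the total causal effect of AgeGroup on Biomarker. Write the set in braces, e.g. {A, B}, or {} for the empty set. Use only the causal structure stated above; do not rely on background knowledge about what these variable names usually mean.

{Treatment}

Variables eligible for adjustment (non-descendants of AgeGroup, excluding AgeGroup and Biomarker): {Severity, Treatment}.
Backdoor paths from AgeGroup to Biomarker:
  P1: AgeGroup <- Treatment -> Biomarker
The empty set is not sufficient: P1 (AgeGroup <- Treatment -> Biomarker) has no collider blocking it and no conditioned non-collider, so it is open.
Try {Treatment}:
  P1: blocked at fork node Treatment ∈ conditioning set.
{Treatment} contains no descendant of AgeGroup and blocks every backdoor path.
No other singleton works — e.g. {Severity} leaves P1 open — so {Treatment} is the unique smallest valid adjustment set.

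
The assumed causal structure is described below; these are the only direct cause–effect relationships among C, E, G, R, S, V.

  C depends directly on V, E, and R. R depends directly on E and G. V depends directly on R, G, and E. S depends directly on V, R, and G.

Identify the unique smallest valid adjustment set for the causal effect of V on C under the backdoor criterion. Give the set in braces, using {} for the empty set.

{E, R}

Variables eligible for adjustment (non-descendants of V, excluding V and C): {E, G, R}.
Backdoor paths from V to C:
  P1: V <- G -> R <- E -> C
  P2: V <- G -> R -> C
  P3: V <- G -> S <- R <- E -> C
  P4: V <- G -> S <- R -> C
  P5: V <- E -> R -> C
  P6: V <- E -> C
  P7: V <- R <- E -> C
  P8: V <- R -> C
The empty set is not sufficient: P2 (V <- G -> R -> C) has no collider blocking it and no conditioned non-collider, so it is open.
Try {E, R}:
  P1: blocked at fork node E ∈ conditioning set.
  P2: blocked at chain node R ∈ conditioning set.
  P3: blocked at collider S (neither it nor any descendant is in the conditioning set).
  P4: blocked at collider S (neither it nor any descendant is in the conditioning set).
  P5: blocked at fork node E ∈ conditioning set.
  P6: blocked at fork node E ∈ conditioning set.
  P7: blocked at chain node R ∈ conditioning set.
  P8: blocked at fork node R ∈ conditioning set.
{E, R} contains no descendant of V and blocks every backdoor path.
Every element of {E, R} is needed (dropping E leaves P1 open; dropping R leaves P2 open), so no proper subset is valid.
Among all size-2 subsets of the eligible variables, only {E, R} blocks every backdoor path, so it is the unique smallest valid adjustment set.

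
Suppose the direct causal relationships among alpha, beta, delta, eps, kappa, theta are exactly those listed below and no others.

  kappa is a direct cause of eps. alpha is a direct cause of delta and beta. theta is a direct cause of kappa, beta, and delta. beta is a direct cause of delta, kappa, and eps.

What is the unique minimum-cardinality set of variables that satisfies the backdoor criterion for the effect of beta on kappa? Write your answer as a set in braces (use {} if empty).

{theta}

Variables eligible for adjustment (non-descendants of beta, excluding beta and kappa): {alpha, theta}.
Backdoor paths from beta to kappa:
  P1: beta <- alpha -> delta <- theta -> kappa
  P2: beta <- theta -> kappa
The empty set is not sufficient: P2 (beta <- theta -> kappa) has no collider blocking it and no conditioned non-collider, so it is open.
Try {theta}:
  P1: blocked at collider delta (neither it nor any descendant is in the conditioning set).
  P2: blocked at fork node theta ∈ conditioning set.
{theta} contains no descendant of beta and blocks every backdoor path.
No other singleton works — e.g. {alpha} leaves P2 open — so {theta} is the unique smallest valid adjustment set.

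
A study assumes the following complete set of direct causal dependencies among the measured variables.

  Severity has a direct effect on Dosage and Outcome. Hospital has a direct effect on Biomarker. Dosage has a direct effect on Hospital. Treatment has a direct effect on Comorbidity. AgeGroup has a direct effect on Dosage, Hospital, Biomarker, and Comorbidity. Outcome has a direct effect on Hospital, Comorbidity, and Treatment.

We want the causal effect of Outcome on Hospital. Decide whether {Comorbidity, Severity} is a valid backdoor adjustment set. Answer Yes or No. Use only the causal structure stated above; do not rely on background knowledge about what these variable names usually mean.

Backdoor paths from Outcome to Hospital (paths whose first edge points into Outcome):
  P1: Outcome <- Severity -> Dosage <- AgeGroup -> Hospital
  P2: Outcome <- Severity -> Dosage <- AgeGroup -> Biomarker <- Hospital
  P3: Outcome <- Severity -> Dosage -> Hospital
Condition 1 (no descendant of Outcome in the set): FAILS — Comorbidity is a descendant of Outcome.
Condition 2 (every backdoor path blocked by {Comorbidity, Severity}):
  P1: blocked at fork node Severity ∈ conditioning set.
  P2: blocked at fork node Severity ∈ conditioning set.
  P3: blocked at fork node Severity ∈ conditioning set.
{Comorbidity, Severity} does not satisfy the backdoor criterion.

No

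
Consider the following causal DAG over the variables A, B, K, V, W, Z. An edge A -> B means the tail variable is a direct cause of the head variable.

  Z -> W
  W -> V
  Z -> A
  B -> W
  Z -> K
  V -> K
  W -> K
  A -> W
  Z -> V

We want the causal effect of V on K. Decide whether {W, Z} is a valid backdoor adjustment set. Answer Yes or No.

Backdoor paths from V to K (paths whose first edge points into V):
  P1: V <- Z -> A -> W -> K
  P2: V <- Z -> W -> K
  P3: V <- Z -> K
  P4: V <- W <- Z -> K
  P5: V <- W <- A <- Z -> K
  P6: V <- W -> K
Condition 1 (no descendant of V in the set): holds — descendants of V are {K}; none are in {W, Z}.
Condition 2 (every backdoor path blocked by {W, Z}):
  P1: blocked at fork node Z ∈ conditioning set.
  P2: blocked at fork node Z ∈ conditioning set.
  P3: blocked at fork node Z ∈ conditioning set.
  P4: blocked at chain node W ∈ conditioning set.
  P5: blocked at chain node W ∈ conditioning set.
  P6: blocked at fork node W ∈ conditioning set.
{W, Z} satisfies the backdoor criterion.

Yes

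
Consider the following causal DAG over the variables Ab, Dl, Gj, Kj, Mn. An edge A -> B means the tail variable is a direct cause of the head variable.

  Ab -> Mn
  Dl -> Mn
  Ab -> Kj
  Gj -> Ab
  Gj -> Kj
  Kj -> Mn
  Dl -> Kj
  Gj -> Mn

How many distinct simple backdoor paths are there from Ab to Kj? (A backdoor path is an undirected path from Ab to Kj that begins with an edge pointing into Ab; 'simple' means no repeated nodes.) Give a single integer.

3

A backdoor path from Ab to Kj is any simple undirected path whose first edge points into Ab (i.e. leaves Ab via a parent).
Parents of Ab: {Gj}.
Enumerating:
  P1: Ab <- Gj -> Kj
  P2: Ab <- Gj -> Mn <- Dl -> Kj
  P3: Ab <- Gj -> Mn <- Kj
That exhausts the simple backdoor paths. Count: 3.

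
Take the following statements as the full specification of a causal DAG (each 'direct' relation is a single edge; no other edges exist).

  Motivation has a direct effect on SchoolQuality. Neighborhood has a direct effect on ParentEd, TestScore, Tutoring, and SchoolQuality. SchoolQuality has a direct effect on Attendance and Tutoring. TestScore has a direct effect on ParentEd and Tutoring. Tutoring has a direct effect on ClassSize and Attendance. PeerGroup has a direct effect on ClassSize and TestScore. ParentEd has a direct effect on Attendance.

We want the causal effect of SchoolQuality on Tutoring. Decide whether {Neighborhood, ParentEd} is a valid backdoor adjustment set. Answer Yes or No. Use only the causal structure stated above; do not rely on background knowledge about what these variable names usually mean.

Yes

Backdoor paths from SchoolQuality to Tutoring (paths whose first edge points into SchoolQuality):
  P1: SchoolQuality <- Neighborhood -> TestScore <- PeerGroup -> ClassSize <- Tutoring
  P2: SchoolQuality <- Neighborhood -> TestScore -> ParentEd -> Attendance <- Tutoring
  P3: SchoolQuality <- Neighborhood -> TestScore -> Tutoring
  P4: SchoolQuality <- Neighborhood -> ParentEd <- TestScore <- PeerGroup -> ClassSize <- Tutoring
  P5: SchoolQuality <- Neighborhood -> ParentEd <- TestScore -> Tutoring
  P6: SchoolQuality <- Neighborhood -> ParentEd -> Attendance <- Tutoring
  P7: SchoolQuality <- Neighborhood -> Tutoring
Condition 1 (no descendant of SchoolQuality in the set): holds — descendants of SchoolQuality are {Attendance, ClassSize, Tutoring}; none are in {Neighborhood, ParentEd}.
Condition 2 (every backdoor path blocked by {Neighborhood, ParentEd}):
  P1: blocked at fork node Neighborhood ∈ conditioning set.
  P2: blocked at fork node Neighborhood ∈ conditioning set.
  P3: blocked at fork node Neighborhood ∈ conditioning set.
  P4: blocked at fork node Neighborhood ∈ conditioning set.
  P5: blocked at fork node Neighborhood ∈ conditioning set.
  P6: blocked at fork node Neighborhood ∈ conditioning set.
  P7: blocked at fork node Neighborhood ∈ conditioning set.
{Neighborhood, ParentEd} satisfies the backdoor criterion.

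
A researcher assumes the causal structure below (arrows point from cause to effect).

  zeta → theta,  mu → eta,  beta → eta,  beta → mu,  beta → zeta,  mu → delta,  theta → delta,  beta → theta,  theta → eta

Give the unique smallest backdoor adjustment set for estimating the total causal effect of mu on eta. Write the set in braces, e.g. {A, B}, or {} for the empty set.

Variables eligible for adjustment (non-descendants of mu, excluding mu and eta): {beta, theta, zeta}.
Backdoor paths from mu to eta:
  P1: mu <- beta -> zeta -> theta -> eta
  P2: mu <- beta -> theta -> eta
  P3: mu <- beta -> eta
The empty set is not sufficient: P1 (mu <- beta -> zeta -> theta -> eta) has no collider blocking it and no conditioned non-collider, so it is open.
Try {beta}:
  P1: blocked at fork node beta ∈ conditioning set.
  P2: blocked at fork node beta ∈ conditioning set.
  P3: blocked at fork node beta ∈ conditioning set.
{beta} contains no descendant of mu and blocks every backdoor path.
No other singleton works — e.g. {zeta} leaves P2 open — so {beta} is the unique smallest valid adjustment set.

{beta}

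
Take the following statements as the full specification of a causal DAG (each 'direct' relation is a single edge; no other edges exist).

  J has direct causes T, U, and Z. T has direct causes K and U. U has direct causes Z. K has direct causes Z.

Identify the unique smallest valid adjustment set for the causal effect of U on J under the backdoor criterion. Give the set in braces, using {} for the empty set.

Variables eligible for adjustment (non-descendants of U, excluding U and J): {K, Z}.
Backdoor paths from U to J:
  P1: U <- Z -> K -> T -> J
  P2: U <- Z -> J
The empty set is not sufficient: P1 (U <- Z -> K -> T -> J) has no collider blocking it and no conditioned non-collider, so it is open.
Try {Z}:
  P1: blocked at fork node Z ∈ conditioning set.
  P2: blocked at fork node Z ∈ conditioning set.
{Z} contains no descendant of U and blocks every backdoor path.
No other singleton works — e.g. {K} leaves P2 open — so {Z} is the unique smallest valid adjustment set.

{Z}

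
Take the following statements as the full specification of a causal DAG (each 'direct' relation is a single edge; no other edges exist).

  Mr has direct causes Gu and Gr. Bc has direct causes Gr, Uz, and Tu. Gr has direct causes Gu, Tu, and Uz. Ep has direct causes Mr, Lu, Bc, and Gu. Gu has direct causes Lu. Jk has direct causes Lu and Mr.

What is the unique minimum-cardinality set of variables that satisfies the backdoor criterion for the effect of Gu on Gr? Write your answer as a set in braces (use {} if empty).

Variables eligible for adjustment (non-descendants of Gu, excluding Gu and Gr): {Lu, Tu, Uz}.
Backdoor paths from Gu to Gr:
  P1: Gu <- Lu -> Ep <- Mr <- Gr
  P2: Gu <- Lu -> Ep <- Bc <- Uz -> Gr
  P3: Gu <- Lu -> Ep <- Bc <- Tu -> Gr
  P4: Gu <- Lu -> Ep <- Bc <- Gr
  P5: Gu <- Lu -> Jk <- Mr <- Gr
  P6: Gu <- Lu -> Jk <- Mr -> Ep <- Bc <- Uz -> Gr
  P7: Gu <- Lu -> Jk <- Mr -> Ep <- Bc <- Tu -> Gr
  P8: Gu <- Lu -> Jk <- Mr -> Ep <- Bc <- Gr
Each backdoor path contains an unconditioned collider, so every path is already blocked with the empty conditioning set:
  P1: blocked at collider Ep (neither it nor any descendant is in the conditioning set).
  P2: blocked at collider Ep (neither it nor any descendant is in the conditioning set).
  P3: blocked at collider Ep (neither it nor any descendant is in the conditioning set).
  P4: blocked at collider Ep (neither it nor any descendant is in the conditioning set).
  P5: blocked at collider Jk (neither it nor any descendant is in the conditioning set).
  P6: blocked at collider Jk (neither it nor any descendant is in the conditioning set).
  P7: blocked at collider Jk (neither it nor any descendant is in the conditioning set).
  P8: blocked at collider Jk (neither it nor any descendant is in the conditioning set).
The empty set is therefore the unique smallest valid set.

{}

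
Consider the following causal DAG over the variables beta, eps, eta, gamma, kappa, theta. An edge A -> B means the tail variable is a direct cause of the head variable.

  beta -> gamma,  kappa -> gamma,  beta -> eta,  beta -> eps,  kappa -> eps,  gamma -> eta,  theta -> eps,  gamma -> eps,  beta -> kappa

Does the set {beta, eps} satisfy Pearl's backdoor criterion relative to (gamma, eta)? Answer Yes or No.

Backdoor paths from gamma to eta (paths whose first edge points into gamma):
  P1: gamma <- beta -> eta
  P2: gamma <- kappa <- beta -> eta
  P3: gamma <- kappa -> eps <- beta -> eta
Condition 1 (no descendant of gamma in the set): FAILS — eps is a descendant of gamma.
Condition 2 (every backdoor path blocked by {beta, eps}):
  P1: blocked at fork node beta ∈ conditioning set.
  P2: blocked at fork node beta ∈ conditioning set.
  P3: blocked at fork node beta ∈ conditioning set.
{beta, eps} does not satisfy the backdoor criterion.

No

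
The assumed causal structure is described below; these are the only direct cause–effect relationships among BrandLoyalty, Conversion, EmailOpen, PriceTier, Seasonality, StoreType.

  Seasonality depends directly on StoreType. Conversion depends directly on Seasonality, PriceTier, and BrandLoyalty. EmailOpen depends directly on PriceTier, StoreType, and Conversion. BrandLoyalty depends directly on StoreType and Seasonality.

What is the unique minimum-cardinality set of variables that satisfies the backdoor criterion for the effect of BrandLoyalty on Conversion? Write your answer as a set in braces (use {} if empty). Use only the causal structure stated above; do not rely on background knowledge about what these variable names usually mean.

{Seasonality}

Variables eligible for adjustment (non-descendants of BrandLoyalty, excluding BrandLoyalty and Conversion): {PriceTier, Seasonality, StoreType}.
Backdoor paths from BrandLoyalty to Conversion:
  P1: BrandLoyalty <- StoreType -> Seasonality -> Conversion
  P2: BrandLoyalty <- StoreType -> EmailOpen <- PriceTier -> Conversion
  P3: BrandLoyalty <- StoreType -> EmailOpen <- Conversion
  P4: BrandLoyalty <- Seasonality <- StoreType -> EmailOpen <- PriceTier -> Conversion
  P5: BrandLoyalty <- Seasonality <- StoreType -> EmailOpen <- Conversion
  P6: BrandLoyalty <- Seasonality -> Conversion
The empty set is not sufficient: P1 (BrandLoyalty <- StoreType -> Seasonality -> Conversion) has no collider blocking it and no conditioned non-collider, so it is open.
Try {Seasonality}:
  P1: blocked at chain node Seasonality ∈ conditioning set.
  P2: blocked at collider EmailOpen (neither it nor any descendant is in the conditioning set).
  P3: blocked at collider EmailOpen (neither it nor any descendant is in the conditioning set).
  P4: blocked at chain node Seasonality ∈ conditioning set.
  P5: blocked at chain node Seasonality ∈ conditioning set.
  P6: blocked at fork node Seasonality ∈ conditioning set.
{Seasonality} contains no descendant of BrandLoyalty and blocks every backdoor path.
No other singleton works — e.g. {PriceTier} leaves P1 open — so {Seasonality} is the unique smallest valid adjustment set.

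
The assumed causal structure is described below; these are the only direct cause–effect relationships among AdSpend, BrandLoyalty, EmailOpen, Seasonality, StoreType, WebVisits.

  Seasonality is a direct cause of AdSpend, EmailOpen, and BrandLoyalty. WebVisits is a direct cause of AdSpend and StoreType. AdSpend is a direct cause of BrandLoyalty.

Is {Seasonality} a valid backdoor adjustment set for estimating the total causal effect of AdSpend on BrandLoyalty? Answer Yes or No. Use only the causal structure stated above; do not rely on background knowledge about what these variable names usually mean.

Yes

Backdoor paths from AdSpend to BrandLoyalty (paths whose first edge points into AdSpend):
  P1: AdSpend <- Seasonality -> BrandLoyalty
Condition 1 (no descendant of AdSpend in the set): holds — descendants of AdSpend are {BrandLoyalty}; none are in {Seasonality}.
Condition 2 (every backdoor path blocked by {Seasonality}):
  P1: blocked at fork node Seasonality ∈ conditioning set.
{Seasonality} satisfies the backdoor criterion.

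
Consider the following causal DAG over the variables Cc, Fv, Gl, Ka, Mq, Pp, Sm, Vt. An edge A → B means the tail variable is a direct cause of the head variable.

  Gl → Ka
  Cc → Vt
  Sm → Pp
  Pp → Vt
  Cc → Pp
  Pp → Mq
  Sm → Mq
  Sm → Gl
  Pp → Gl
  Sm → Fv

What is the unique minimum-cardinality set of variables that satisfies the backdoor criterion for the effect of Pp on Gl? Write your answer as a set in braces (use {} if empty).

Variables eligible for adjustment (non-descendants of Pp, excluding Pp and Gl): {Cc, Fv, Sm}.
Backdoor paths from Pp to Gl:
  P1: Pp <- Sm -> Gl
The empty set is not sufficient: P1 (Pp <- Sm -> Gl) has no collider blocking it and no conditioned non-collider, so it is open.
Try {Sm}:
  P1: blocked at fork node Sm ∈ conditioning set.
{Sm} contains no descendant of Pp and blocks every backdoor path.
No other singleton works — e.g. {Cc} leaves P1 open — so {Sm} is the unique smallest valid adjustment set.

{Sm}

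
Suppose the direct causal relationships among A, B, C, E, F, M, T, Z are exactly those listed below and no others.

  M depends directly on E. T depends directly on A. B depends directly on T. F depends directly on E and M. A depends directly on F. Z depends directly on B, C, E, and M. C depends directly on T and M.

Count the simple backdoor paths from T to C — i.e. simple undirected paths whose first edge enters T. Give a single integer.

7

A backdoor path from T to C is any simple undirected path whose first edge points into T (i.e. leaves T via a parent).
Parents of T: {A}.
Enumerating:
  P1: T <- A <- F <- E -> M -> C
  P2: T <- A <- F <- E -> M -> Z <- C
  P3: T <- A <- F <- E -> Z <- M -> C
  P4: T <- A <- F <- E -> Z <- C
  P5: T <- A <- F <- M <- E -> Z <- C
  P6: T <- A <- F <- M -> C
  P7: T <- A <- F <- M -> Z <- C
That exhausts the simple backdoor paths. Count: 7.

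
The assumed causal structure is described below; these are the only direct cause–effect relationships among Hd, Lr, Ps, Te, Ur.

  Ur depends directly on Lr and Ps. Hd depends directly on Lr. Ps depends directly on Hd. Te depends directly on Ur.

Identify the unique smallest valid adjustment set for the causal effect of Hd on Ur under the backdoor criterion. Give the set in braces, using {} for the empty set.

{Lr}

Variables eligible for adjustment (non-descendants of Hd, excluding Hd and Ur): {Lr}.
Backdoor paths from Hd to Ur:
  P1: Hd <- Lr -> Ur
The empty set is not sufficient: P1 (Hd <- Lr -> Ur) has no collider blocking it and no conditioned non-collider, so it is open.
Try {Lr}:
  P1: blocked at fork node Lr ∈ conditioning set.
{Lr} contains no descendant of Hd and blocks every backdoor path.
{Lr} is the unique smallest valid adjustment set.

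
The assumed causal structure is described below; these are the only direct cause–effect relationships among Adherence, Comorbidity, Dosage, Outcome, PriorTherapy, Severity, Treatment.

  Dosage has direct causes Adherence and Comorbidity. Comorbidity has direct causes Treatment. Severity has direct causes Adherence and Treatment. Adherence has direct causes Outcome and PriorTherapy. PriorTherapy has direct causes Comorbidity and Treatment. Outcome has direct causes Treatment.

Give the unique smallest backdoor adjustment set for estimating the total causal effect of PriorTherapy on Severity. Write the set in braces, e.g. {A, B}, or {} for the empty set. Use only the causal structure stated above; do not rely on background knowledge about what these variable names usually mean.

Variables eligible for adjustment (non-descendants of PriorTherapy, excluding PriorTherapy and Severity): {Comorbidity, Outcome, Treatment}.
Backdoor paths from PriorTherapy to Severity:
  P1: PriorTherapy <- Treatment -> Comorbidity -> Dosage <- Adherence -> Severity
  P2: PriorTherapy <- Treatment -> Outcome -> Adherence -> Severity
  P3: PriorTherapy <- Treatment -> Severity
  P4: PriorTherapy <- Comorbidity <- Treatment -> Outcome -> Adherence -> Severity
  P5: PriorTherapy <- Comorbidity <- Treatment -> Severity
  P6: PriorTherapy <- Comorbidity -> Dosage <- Adherence <- Outcome <- Treatment -> Severity
  P7: PriorTherapy <- Comorbidity -> Dosage <- Adherence -> Severity
The empty set is not sufficient: P2 (PriorTherapy <- Treatment -> Outcome -> Adherence -> Severity) has no collider blocking it and no conditioned non-collider, so it is open.
Try {Treatment}:
  P1: blocked at fork node Treatment ∈ conditioning set.
  P2: blocked at fork node Treatment ∈ conditioning set.
  P3: blocked at fork node Treatment ∈ conditioning set.
  P4: blocked at fork node Treatment ∈ conditioning set.
  P5: blocked at fork node Treatment ∈ conditioning set.
  P6: blocked at collider Dosage (neither it nor any descendant is in the conditioning set).
  P7: blocked at collider Dosage (neither it nor any descendant is in the conditioning set).
{Treatment} contains no descendant of PriorTherapy and blocks every backdoor path.
No other singleton works — e.g. {Comorbidity} leaves P2 open — so {Treatment} is the unique smallest valid adjustment set.

{Treatment}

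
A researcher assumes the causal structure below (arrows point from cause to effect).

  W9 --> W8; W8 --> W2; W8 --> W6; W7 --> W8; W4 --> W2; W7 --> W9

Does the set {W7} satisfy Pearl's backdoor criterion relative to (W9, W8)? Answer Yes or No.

Backdoor paths from W9 to W8 (paths whose first edge points into W9):
  P1: W9 <- W7 -> W8
Condition 1 (no descendant of W9 in the set): holds — descendants of W9 are {W2, W6, W8}; none are in {W7}.
Condition 2 (every backdoor path blocked by {W7}):
  P1: blocked at fork node W7 ∈ conditioning set.
{W7} satisfies the backdoor criterion.

Yes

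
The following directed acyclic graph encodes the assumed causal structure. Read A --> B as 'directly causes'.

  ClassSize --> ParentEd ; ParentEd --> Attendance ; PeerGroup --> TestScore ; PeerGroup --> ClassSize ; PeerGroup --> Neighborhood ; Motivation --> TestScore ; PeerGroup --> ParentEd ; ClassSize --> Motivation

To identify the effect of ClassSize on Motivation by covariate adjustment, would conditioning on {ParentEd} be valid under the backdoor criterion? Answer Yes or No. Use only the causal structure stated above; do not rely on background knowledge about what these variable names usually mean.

No

Backdoor paths from ClassSize to Motivation (paths whose first edge points into ClassSize):
  P1: ClassSize <- PeerGroup -> TestScore <- Motivation
Condition 1 (no descendant of ClassSize in the set): FAILS — ParentEd is a descendant of ClassSize.
Condition 2 (every backdoor path blocked by {ParentEd}):
  P1: blocked at collider TestScore (neither it nor any descendant is in the conditioning set).
{ParentEd} does not satisfy the backdoor criterion.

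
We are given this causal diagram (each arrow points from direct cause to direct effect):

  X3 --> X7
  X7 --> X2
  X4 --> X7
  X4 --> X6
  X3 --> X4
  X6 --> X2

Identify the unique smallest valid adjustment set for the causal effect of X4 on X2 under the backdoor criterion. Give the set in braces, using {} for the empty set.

Variables eligible for adjustment (non-descendants of X4, excluding X4 and X2): {X3}.
Backdoor paths from X4 to X2:
  P1: X4 <- X3 -> X7 -> X2
The empty set is not sufficient: P1 (X4 <- X3 -> X7 -> X2) has no collider blocking it and no conditioned non-collider, so it is open.
Try {X3}:
  P1: blocked at fork node X3 ∈ conditioning set.
{X3} contains no descendant of X4 and blocks every backdoor path.
{X3} is the unique smallest valid adjustment set.

{X3}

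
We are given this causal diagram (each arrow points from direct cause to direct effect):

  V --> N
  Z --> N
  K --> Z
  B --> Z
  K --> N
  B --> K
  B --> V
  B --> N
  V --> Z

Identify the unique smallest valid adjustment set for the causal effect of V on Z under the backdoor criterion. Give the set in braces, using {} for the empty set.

{B}

Variables eligible for adjustment (non-descendants of V, excluding V and Z): {B, K}.
Backdoor paths from V to Z:
  P1: V <- B -> K -> Z
  P2: V <- B -> K -> N <- Z
  P3: V <- B -> Z
  P4: V <- B -> N <- K -> Z
  P5: V <- B -> N <- Z
The empty set is not sufficient: P1 (V <- B -> K -> Z) has no collider blocking it and no conditioned non-collider, so it is open.
Try {B}:
  P1: blocked at fork node B ∈ conditioning set.
  P2: blocked at fork node B ∈ conditioning set.
  P3: blocked at fork node B ∈ conditioning set.
  P4: blocked at fork node B ∈ conditioning set.
  P5: blocked at fork node B ∈ conditioning set.
{B} contains no descendant of V and blocks every backdoor path.
No other singleton works — e.g. {K} leaves P3 open — so {B} is the unique smallest valid adjustment set.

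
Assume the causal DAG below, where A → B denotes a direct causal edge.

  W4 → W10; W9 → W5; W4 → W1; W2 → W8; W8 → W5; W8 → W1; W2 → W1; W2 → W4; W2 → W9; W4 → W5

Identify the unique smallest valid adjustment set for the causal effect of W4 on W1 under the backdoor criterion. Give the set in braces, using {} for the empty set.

{W2}

Variables eligible for adjustment (non-descendants of W4, excluding W4 and W1): {W2, W8, W9}.
Backdoor paths from W4 to W1:
  P1: W4 <- W2 -> W8 -> W1
  P2: W4 <- W2 -> W9 -> W5 <- W8 -> W1
  P3: W4 <- W2 -> W1
The empty set is not sufficient: P1 (W4 <- W2 -> W8 -> W1) has no collider blocking it and no conditioned non-collider, so it is open.
Try {W2}:
  P1: blocked at fork node W2 ∈ conditioning set.
  P2: blocked at fork node W2 ∈ conditioning set.
  P3: blocked at fork node W2 ∈ conditioning set.
{W2} contains no descendant of W4 and blocks every backdoor path.
No other singleton works — e.g. {W8} leaves P3 open — so {W2} is the unique smallest valid adjustment set.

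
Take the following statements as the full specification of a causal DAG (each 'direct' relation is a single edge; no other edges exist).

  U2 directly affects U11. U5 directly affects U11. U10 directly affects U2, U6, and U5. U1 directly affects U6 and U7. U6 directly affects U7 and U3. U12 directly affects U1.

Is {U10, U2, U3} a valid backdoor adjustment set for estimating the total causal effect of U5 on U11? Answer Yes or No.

Backdoor paths from U5 to U11 (paths whose first edge points into U5):
  P1: U5 <- U10 -> U2 -> U11
Condition 1 (no descendant of U5 in the set): holds — descendants of U5 are {U11}; none are in {U10, U2, U3}.
Condition 2 (every backdoor path blocked by {U10, U2, U3}):
  P1: blocked at fork node U10 ∈ conditioning set.
{U10, U2, U3} satisfies the backdoor criterion.

Yes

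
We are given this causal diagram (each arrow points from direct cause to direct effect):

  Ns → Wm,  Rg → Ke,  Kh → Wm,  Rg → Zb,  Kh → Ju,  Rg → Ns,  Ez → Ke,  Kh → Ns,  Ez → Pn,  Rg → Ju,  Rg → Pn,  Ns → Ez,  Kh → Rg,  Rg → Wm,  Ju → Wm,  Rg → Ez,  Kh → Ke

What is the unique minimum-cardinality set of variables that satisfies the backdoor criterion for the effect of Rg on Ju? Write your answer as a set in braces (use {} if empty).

{Kh}

Variables eligible for adjustment (non-descendants of Rg, excluding Rg and Ju): {Kh}.
Backdoor paths from Rg to Ju:
  P1: Rg <- Kh -> Ns -> Wm <- Ju
  P2: Rg <- Kh -> Ju
  P3: Rg <- Kh -> Ke <- Ez <- Ns -> Wm <- Ju
  P4: Rg <- Kh -> Wm <- Ju
The empty set is not sufficient: P2 (Rg <- Kh -> Ju) has no collider blocking it and no conditioned non-collider, so it is open.
Try {Kh}:
  P1: blocked at fork node Kh ∈ conditioning set.
  P2: blocked at fork node Kh ∈ conditioning set.
  P3: blocked at fork node Kh ∈ conditioning set.
  P4: blocked at fork node Kh ∈ conditioning set.
{Kh} contains no descendant of Rg and blocks every backdoor path.
{Kh} is the unique smallest valid adjustment set.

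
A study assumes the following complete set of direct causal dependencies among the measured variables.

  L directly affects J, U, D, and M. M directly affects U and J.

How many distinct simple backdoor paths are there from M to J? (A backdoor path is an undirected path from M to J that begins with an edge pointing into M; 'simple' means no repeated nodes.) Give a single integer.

A backdoor path from M to J is any simple undirected path whose first edge points into M (i.e. leaves M via a parent).
Parents of M: {L}.
Enumerating:
  P1: M <- L -> J
That exhausts the simple backdoor paths. Count: 1.

1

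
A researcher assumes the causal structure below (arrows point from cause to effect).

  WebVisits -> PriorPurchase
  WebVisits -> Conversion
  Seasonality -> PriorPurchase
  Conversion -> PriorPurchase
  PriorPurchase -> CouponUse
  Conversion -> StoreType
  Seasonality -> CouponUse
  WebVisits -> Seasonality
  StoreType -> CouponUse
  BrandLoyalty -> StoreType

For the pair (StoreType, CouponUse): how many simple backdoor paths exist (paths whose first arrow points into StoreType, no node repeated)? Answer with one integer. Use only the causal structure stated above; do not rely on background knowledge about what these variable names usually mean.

7

A backdoor path from StoreType to CouponUse is any simple undirected path whose first edge points into StoreType (i.e. leaves StoreType via a parent).
Parents of StoreType: {BrandLoyalty, Conversion}.
Enumerating:
  P1: StoreType <- Conversion <- WebVisits -> Seasonality -> PriorPurchase -> CouponUse
  P2: StoreType <- Conversion <- WebVisits -> Seasonality -> CouponUse
  P3: StoreType <- Conversion <- WebVisits -> PriorPurchase <- Seasonality -> CouponUse
  P4: StoreType <- Conversion <- WebVisits -> PriorPurchase -> CouponUse
  P5: StoreType <- Conversion -> PriorPurchase <- WebVisits -> Seasonality -> CouponUse
  P6: StoreType <- Conversion -> PriorPurchase <- Seasonality -> CouponUse
  P7: StoreType <- Conversion -> PriorPurchase -> CouponUse
That exhausts the simple backdoor paths. Count: 7.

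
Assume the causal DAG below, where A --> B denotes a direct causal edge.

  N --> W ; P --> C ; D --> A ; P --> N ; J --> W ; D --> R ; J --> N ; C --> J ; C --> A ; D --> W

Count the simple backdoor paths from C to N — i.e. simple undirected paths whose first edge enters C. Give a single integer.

A backdoor path from C to N is any simple undirected path whose first edge points into C (i.e. leaves C via a parent).
Parents of C: {P}.
Enumerating:
  P1: C <- P -> N
That exhausts the simple backdoor paths. Count: 1.

1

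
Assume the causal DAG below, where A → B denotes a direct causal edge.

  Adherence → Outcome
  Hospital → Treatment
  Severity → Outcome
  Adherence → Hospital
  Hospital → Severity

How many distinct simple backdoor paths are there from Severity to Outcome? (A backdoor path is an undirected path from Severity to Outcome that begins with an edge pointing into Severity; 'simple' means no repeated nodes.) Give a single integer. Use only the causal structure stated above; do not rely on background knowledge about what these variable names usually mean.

A backdoor path from Severity to Outcome is any simple undirected path whose first edge points into Severity (i.e. leaves Severity via a parent).
Parents of Severity: {Hospital}.
Enumerating:
  P1: Severity <- Hospital <- Adherence -> Outcome
That exhausts the simple backdoor paths. Count: 1.

1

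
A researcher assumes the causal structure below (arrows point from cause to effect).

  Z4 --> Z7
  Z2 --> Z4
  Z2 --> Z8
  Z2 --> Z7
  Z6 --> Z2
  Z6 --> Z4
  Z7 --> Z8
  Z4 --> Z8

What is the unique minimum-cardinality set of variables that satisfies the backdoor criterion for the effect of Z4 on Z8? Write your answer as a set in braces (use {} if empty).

Variables eligible for adjustment (non-descendants of Z4, excluding Z4 and Z8): {Z2, Z6}.
Backdoor paths from Z4 to Z8:
  P1: Z4 <- Z6 -> Z2 -> Z7 -> Z8
  P2: Z4 <- Z6 -> Z2 -> Z8
  P3: Z4 <- Z2 -> Z7 -> Z8
  P4: Z4 <- Z2 -> Z8
The empty set is not sufficient: P1 (Z4 <- Z6 -> Z2 -> Z7 -> Z8) has no collider blocking it and no conditioned non-collider, so it is open.
Try {Z2}:
  P1: blocked at chain node Z2 ∈ conditioning set.
  P2: blocked at chain node Z2 ∈ conditioning set.
  P3: blocked at fork node Z2 ∈ conditioning set.
  P4: blocked at fork node Z2 ∈ conditioning set.
{Z2} contains no descendant of Z4 and blocks every backdoor path.
No other singleton works — e.g. {Z6} leaves P3 open — so {Z2} is the unique smallest valid adjustment set.

{Z2}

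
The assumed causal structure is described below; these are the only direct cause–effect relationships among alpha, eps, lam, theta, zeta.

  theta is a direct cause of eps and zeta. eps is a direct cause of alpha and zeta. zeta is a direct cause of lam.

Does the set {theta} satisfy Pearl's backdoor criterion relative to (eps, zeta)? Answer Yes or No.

Yes

Backdoor paths from eps to zeta (paths whose first edge points into eps):
  P1: eps <- theta -> zeta
Condition 1 (no descendant of eps in the set): holds — descendants of eps are {alpha, lam, zeta}; none are in {theta}.
Condition 2 (every backdoor path blocked by {theta}):
  P1: blocked at fork node theta ∈ conditioning set.
{theta} satisfies the backdoor criterion.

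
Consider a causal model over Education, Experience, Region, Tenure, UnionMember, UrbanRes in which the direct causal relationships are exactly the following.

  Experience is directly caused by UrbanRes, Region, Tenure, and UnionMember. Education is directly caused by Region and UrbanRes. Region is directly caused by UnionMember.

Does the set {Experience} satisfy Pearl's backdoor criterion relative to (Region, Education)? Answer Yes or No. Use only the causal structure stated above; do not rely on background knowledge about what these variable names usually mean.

Backdoor paths from Region to Education (paths whose first edge points into Region):
  P1: Region <- UnionMember -> Experience <- UrbanRes -> Education
Condition 1 (no descendant of Region in the set): FAILS — Experience is a descendant of Region.
Condition 2 (every backdoor path blocked by {Experience}):
  P1: open — collider(s) Experience are conditioned on (or have a conditioned descendant) and no non-collider on the path is in the set.
{Experience} does not satisfy the backdoor criterion.

No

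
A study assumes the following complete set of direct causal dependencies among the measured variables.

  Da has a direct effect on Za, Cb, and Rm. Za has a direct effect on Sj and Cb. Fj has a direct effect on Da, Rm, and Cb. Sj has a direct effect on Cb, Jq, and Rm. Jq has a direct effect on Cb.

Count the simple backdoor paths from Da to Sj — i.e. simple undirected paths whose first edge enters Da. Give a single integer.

4

A backdoor path from Da to Sj is any simple undirected path whose first edge points into Da (i.e. leaves Da via a parent).
Parents of Da: {Fj}.
Enumerating:
  P1: Da <- Fj -> Rm <- Sj
  P2: Da <- Fj -> Cb <- Za -> Sj
  P3: Da <- Fj -> Cb <- Sj
  P4: Da <- Fj -> Cb <- Jq <- Sj
That exhausts the simple backdoor paths. Count: 4.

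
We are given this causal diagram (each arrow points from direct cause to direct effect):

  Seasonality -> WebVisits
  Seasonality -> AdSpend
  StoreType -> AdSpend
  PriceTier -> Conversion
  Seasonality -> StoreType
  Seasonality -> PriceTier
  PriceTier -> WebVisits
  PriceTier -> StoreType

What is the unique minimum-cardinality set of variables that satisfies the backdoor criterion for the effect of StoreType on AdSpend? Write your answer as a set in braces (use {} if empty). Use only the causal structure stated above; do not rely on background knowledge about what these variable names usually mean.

{Seasonality}

Variables eligible for adjustment (non-descendants of StoreType, excluding StoreType and AdSpend): {Conversion, PriceTier, Seasonality, WebVisits}.
Backdoor paths from StoreType to AdSpend:
  P1: StoreType <- Seasonality -> AdSpend
  P2: StoreType <- PriceTier <- Seasonality -> AdSpend
  P3: StoreType <- PriceTier -> WebVisits <- Seasonality -> AdSpend
The empty set is not sufficient: P1 (StoreType <- Seasonality -> AdSpend) has no collider blocking it and no conditioned non-collider, so it is open.
Try {Seasonality}:
  P1: blocked at fork node Seasonality ∈ conditioning set.
  P2: blocked at fork node Seasonality ∈ conditioning set.
  P3: blocked at collider WebVisits (neither it nor any descendant is in the conditioning set).
{Seasonality} contains no descendant of StoreType and blocks every backdoor path.
No other singleton works — e.g. {PriceTier} leaves P1 open — so {Seasonality} is the unique smallest valid adjustment set.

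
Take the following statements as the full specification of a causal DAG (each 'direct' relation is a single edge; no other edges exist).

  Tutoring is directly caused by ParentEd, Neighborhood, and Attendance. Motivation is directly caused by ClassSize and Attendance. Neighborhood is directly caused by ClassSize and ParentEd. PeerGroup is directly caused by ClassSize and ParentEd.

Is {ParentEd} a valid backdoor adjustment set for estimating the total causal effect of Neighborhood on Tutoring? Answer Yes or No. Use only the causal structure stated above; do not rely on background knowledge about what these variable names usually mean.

Yes

Backdoor paths from Neighborhood to Tutoring (paths whose first edge points into Neighborhood):
  P1: Neighborhood <- ClassSize -> PeerGroup <- ParentEd -> Tutoring
  P2: Neighborhood <- ClassSize -> Motivation <- Attendance -> Tutoring
  P3: Neighborhood <- ParentEd -> PeerGroup <- ClassSize -> Motivation <- Attendance -> Tutoring
  P4: Neighborhood <- ParentEd -> Tutoring
Condition 1 (no descendant of Neighborhood in the set): holds — descendants of Neighborhood are {Tutoring}; none are in {ParentEd}.
Condition 2 (every backdoor path blocked by {ParentEd}):
  P1: blocked at collider PeerGroup (neither it nor any descendant is in the conditioning set).
  P2: blocked at collider Motivation (neither it nor any descendant is in the conditioning set).
  P3: blocked at fork node ParentEd ∈ conditioning set.
  P4: blocked at fork node ParentEd ∈ conditioning set.
{ParentEd} satisfies the backdoor criterion.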